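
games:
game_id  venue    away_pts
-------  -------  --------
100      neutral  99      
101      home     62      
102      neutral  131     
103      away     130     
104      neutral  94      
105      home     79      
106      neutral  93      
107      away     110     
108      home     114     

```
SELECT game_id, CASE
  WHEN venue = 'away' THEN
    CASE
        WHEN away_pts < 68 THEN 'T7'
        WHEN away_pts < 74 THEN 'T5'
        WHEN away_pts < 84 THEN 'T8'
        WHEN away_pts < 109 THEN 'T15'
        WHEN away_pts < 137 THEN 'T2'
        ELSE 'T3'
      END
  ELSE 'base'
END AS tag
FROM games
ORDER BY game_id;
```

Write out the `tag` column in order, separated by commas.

game_id=100: venue='neutral' → outer ELSE → base
game_id=101: venue='home' → outer ELSE → base
game_id=102: venue='neutral' → outer ELSE → base
game_id=103: venue='away' → inner[away_pts < 137] → T2
game_id=104: venue='neutral' → outer ELSE → base
game_id=105: venue='home' → outer ELSE → base
game_id=106: venue='neutral' → outer ELSE → base
game_id=107: venue='away' → inner[away_pts < 137] → T2
game_id=108: venue='home' → outer ELSE → base

base, base, base, T2, base, base, base, T2, base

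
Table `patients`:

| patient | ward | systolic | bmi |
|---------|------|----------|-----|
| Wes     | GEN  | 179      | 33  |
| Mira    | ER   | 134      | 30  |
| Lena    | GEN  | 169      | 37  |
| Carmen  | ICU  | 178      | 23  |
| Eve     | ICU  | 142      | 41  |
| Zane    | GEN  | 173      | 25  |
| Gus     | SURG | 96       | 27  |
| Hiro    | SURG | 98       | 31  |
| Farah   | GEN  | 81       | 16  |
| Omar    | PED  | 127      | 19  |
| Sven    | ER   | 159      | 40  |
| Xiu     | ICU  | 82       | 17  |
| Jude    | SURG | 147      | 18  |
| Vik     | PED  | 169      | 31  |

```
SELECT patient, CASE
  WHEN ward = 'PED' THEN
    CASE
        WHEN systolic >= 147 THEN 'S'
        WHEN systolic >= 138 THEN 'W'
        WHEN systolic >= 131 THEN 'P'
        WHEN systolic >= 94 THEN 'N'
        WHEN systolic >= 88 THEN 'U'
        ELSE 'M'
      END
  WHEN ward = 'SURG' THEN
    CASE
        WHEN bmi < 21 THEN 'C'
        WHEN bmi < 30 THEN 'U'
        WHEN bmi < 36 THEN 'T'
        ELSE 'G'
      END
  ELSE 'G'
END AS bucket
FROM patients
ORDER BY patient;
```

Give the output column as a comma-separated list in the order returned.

patient=Carmen: ward='ICU' → outer ELSE → G
patient=Eve: ward='ICU' → outer ELSE → G
patient=Farah: ward='GEN' → outer ELSE → G
patient=Gus: ward='SURG' → inner[bmi < 30] → U
patient=Hiro: ward='SURG' → inner[bmi < 36] → T
patient=Jude: ward='SURG' → inner[bmi < 21] → C
patient=Lena: ward='GEN' → outer ELSE → G
patient=Mira: ward='ER' → outer ELSE → G
patient=Omar: ward='PED' → inner[systolic >= 94] → N
patient=Sven: ward='ER' → outer ELSE → G
patient=Vik: ward='PED' → inner[systolic >= 147] → S
patient=Wes: ward='GEN' → outer ELSE → G
patient=Xiu: ward='ICU' → outer ELSE → G
patient=Zane: ward='GEN' → outer ELSE → G

G, G, G, U, T, C, G, G, N, G, S, G, G, G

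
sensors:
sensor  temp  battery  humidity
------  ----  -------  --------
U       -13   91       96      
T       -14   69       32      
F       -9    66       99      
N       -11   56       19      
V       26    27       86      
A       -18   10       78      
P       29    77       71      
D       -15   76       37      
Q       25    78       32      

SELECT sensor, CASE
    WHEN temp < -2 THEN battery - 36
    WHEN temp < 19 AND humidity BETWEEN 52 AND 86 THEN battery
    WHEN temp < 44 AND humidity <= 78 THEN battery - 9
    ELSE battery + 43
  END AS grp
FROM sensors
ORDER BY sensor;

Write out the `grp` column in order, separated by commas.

-26, 40, 30, 20, 68, 69, 33, 55, 70

sensor=A: temp < -2 → -26
sensor=D: temp < -2 → 40
sensor=F: temp < -2 → 30
sensor=N: temp < -2 → 20
sensor=P: temp < 44 AND humidity <= 78 → 68
sensor=Q: temp < 44 AND humidity <= 78 → 69
sensor=T: temp < -2 → 33
sensor=U: temp < -2 → 55
sensor=V: ELSE → 70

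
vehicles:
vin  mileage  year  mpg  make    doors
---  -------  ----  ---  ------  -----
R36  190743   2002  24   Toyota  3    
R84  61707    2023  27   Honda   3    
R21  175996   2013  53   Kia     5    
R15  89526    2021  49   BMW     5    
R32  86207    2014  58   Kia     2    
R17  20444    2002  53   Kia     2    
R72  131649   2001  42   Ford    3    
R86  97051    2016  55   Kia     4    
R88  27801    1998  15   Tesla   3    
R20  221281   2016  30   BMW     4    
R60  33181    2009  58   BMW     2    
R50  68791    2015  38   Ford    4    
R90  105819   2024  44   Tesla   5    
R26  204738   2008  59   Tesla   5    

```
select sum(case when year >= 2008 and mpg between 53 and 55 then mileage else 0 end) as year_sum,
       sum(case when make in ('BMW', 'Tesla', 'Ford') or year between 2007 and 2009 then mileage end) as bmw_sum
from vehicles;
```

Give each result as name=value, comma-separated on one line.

year_sum=273047, bmw_sum=882786

[year_sum: year >= 2008 and mpg between 53 and 55]
vin=R36: ✗
vin=R84: ✗
vin=R21: ✓ → 175996
vin=R15: ✗
vin=R32: ✗
vin=R17: ✗
vin=R72: ✗
vin=R86: ✓ → 97051
vin=R88: ✗
vin=R20: ✗
vin=R60: ✗
vin=R50: ✗
vin=R90: ✗
vin=R26: ✗
year_sum = 175996 + 97051 = 273047
—
[bmw_sum: make in ('BMW', 'Tesla', 'Ford') or year between 2007 and 2009]
vin=R36: ✗
vin=R84: ✗
vin=R21: ✗
vin=R15: ✓ → 89526
vin=R32: ✗
vin=R17: ✗
vin=R72: ✓ → 131649
vin=R86: ✗
vin=R88: ✓ → 27801
vin=R20: ✓ → 221281
vin=R60: ✓ → 33181
vin=R50: ✓ → 68791
vin=R90: ✓ → 105819
vin=R26: ✓ → 204738
bmw_sum = 89526 + 131649 + 27801 + 221281 + 33181 + 68791 + 105819 + 204738 = 882786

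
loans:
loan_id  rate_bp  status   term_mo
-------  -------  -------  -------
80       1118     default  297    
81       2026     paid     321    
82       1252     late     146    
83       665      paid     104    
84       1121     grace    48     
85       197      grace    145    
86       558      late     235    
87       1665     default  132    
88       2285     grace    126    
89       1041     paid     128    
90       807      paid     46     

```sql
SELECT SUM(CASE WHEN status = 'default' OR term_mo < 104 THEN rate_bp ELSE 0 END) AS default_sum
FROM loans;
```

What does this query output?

4711

loan_id=80: ✓ → 1118
loan_id=81: ✗
loan_id=82: ✗
loan_id=83: ✗
loan_id=84: ✓ → 1121
loan_id=85: ✗
loan_id=86: ✗
loan_id=87: ✓ → 1665
loan_id=88: ✗
loan_id=89: ✗
loan_id=90: ✓ → 807
default_sum = 1118 + 1121 + 1665 + 807 = 4711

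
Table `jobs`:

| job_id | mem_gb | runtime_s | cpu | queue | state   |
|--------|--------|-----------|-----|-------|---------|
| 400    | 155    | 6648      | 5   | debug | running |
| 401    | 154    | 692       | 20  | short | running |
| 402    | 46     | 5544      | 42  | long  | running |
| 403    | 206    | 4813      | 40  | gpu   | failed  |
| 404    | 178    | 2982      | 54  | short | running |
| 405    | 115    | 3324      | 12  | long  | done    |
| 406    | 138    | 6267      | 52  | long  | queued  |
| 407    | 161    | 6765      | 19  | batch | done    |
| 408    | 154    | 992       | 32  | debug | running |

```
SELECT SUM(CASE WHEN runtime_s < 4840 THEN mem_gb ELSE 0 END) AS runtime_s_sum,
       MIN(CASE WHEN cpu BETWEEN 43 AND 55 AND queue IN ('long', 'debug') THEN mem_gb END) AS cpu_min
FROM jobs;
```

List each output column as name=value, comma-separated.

[runtime_s_sum: runtime_s < 4840]
job_id=400: ✗
job_id=401: ✓ → 154
job_id=402: ✗
job_id=403: ✓ → 206
job_id=404: ✓ → 178
job_id=405: ✓ → 115
job_id=406: ✗
job_id=407: ✗
job_id=408: ✓ → 154
runtime_s_sum = 154 + 206 + 178 + 115 + 154 = 807
—
[cpu_min: cpu BETWEEN 43 AND 55 AND queue IN ('long', 'debug')]
job_id=400: ✗
job_id=401: ✗
job_id=402: ✗
job_id=403: ✗
job_id=404: ✗
job_id=405: ✗
job_id=406: ✓ → 138
job_id=407: ✗
job_id=408: ✗
cpu_min = MIN(138) = 138

runtime_s_sum=807, cpu_min=138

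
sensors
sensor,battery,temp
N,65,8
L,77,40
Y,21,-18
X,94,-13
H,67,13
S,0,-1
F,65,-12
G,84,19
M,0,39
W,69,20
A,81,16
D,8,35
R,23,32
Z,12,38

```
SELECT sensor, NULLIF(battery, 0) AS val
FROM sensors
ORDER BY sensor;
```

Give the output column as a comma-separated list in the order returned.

sensor=A: battery=81 vs 0: differ → 81
sensor=D: battery=8 vs 0: differ → 8
sensor=F: battery=65 vs 0: differ → 65
sensor=G: battery=84 vs 0: differ → 84
sensor=H: battery=67 vs 0: differ → 67
sensor=L: battery=77 vs 0: differ → 77
sensor=M: battery=0 vs 0: equal → NULL
sensor=N: battery=65 vs 0: differ → 65
sensor=R: battery=23 vs 0: differ → 23
sensor=S: battery=0 vs 0: equal → NULL
sensor=W: battery=69 vs 0: differ → 69
sensor=X: battery=94 vs 0: differ → 94
sensor=Y: battery=21 vs 0: differ → 21
sensor=Z: battery=12 vs 0: differ → 12

81, 8, 65, 84, 67, 77, NULL, 65, 23, NULL, 69, 94, 21, 12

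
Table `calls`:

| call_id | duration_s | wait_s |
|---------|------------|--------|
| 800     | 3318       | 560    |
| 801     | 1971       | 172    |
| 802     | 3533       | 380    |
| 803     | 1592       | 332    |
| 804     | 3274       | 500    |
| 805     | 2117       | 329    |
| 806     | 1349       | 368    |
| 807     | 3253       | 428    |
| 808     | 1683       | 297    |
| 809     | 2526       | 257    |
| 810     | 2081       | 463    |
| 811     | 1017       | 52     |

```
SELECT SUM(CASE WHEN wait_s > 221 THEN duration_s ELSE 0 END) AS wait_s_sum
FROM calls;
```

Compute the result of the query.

24726

call_id=800: ✓ → 3318
call_id=801: ✗
call_id=802: ✓ → 3533
call_id=803: ✓ → 1592
call_id=804: ✓ → 3274
call_id=805: ✓ → 2117
call_id=806: ✓ → 1349
call_id=807: ✓ → 3253
call_id=808: ✓ → 1683
call_id=809: ✓ → 2526
call_id=810: ✓ → 2081
call_id=811: ✗
wait_s_sum = 3318 + 3533 + 1592 + 3274 + 2117 + 1349 + 3253 + 1683 + 2526 + 2081 = 24726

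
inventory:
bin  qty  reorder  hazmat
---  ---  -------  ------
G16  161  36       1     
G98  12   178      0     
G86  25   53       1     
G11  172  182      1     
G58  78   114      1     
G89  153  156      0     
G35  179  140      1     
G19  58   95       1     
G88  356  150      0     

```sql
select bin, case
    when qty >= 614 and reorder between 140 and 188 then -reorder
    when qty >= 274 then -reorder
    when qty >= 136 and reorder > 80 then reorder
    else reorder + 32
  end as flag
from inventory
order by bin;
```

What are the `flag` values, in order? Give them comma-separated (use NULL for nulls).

182, 68, 127, 140, 146, 85, -150, 156, 210

bin=G11: qty >= 136 and reorder > 80 → 182
bin=G16: ELSE → 68
bin=G19: ELSE → 127
bin=G35: qty >= 136 and reorder > 80 → 140
bin=G58: ELSE → 146
bin=G86: ELSE → 85
bin=G88: qty >= 274 → -150
bin=G89: qty >= 136 and reorder > 80 → 156
bin=G98: ELSE → 210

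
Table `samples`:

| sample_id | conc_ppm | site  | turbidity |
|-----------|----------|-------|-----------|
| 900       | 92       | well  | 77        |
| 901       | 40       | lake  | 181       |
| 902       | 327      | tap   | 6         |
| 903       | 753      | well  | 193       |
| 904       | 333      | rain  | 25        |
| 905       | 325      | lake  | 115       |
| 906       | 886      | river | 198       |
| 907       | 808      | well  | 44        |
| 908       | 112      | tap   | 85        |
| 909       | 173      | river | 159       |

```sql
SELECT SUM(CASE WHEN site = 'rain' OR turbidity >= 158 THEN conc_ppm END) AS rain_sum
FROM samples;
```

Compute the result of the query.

sample_id=900: ✗
sample_id=901: ✓ → 40
sample_id=902: ✗
sample_id=903: ✓ → 753
sample_id=904: ✓ → 333
sample_id=905: ✗
sample_id=906: ✓ → 886
sample_id=907: ✗
sample_id=908: ✗
sample_id=909: ✓ → 173
rain_sum = 40 + 753 + 333 + 886 + 173 = 2185

2185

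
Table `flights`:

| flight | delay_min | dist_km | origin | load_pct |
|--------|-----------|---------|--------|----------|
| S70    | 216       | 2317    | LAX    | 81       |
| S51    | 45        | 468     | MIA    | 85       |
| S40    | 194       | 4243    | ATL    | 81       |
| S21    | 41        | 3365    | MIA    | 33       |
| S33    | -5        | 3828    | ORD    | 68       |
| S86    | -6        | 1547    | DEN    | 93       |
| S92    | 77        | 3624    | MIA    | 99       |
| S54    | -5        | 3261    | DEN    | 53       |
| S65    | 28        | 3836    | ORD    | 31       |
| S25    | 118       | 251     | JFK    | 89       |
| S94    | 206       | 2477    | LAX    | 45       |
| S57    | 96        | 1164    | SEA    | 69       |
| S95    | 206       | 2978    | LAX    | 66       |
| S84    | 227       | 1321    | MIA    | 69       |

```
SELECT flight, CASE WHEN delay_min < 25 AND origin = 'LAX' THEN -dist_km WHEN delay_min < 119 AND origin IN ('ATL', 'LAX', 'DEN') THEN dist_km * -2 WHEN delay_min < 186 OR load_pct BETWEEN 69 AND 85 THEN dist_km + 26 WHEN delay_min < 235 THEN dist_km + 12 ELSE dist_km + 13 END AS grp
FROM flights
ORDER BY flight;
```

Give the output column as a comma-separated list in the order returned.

3391, 277, 3854, 4269, 494, -6522, 1190, 3862, 2343, 1347, -3094, 3650, 2489, 2990

flight=S21: delay_min < 186 OR load_pct BETWEEN 69 AND 85 → 3391
flight=S25: delay_min < 186 OR load_pct BETWEEN 69 AND 85 → 277
flight=S33: delay_min < 186 OR load_pct BETWEEN 69 AND 85 → 3854
flight=S40: delay_min < 186 OR load_pct BETWEEN 69 AND 85 → 4269
flight=S51: delay_min < 186 OR load_pct BETWEEN 69 AND 85 → 494
flight=S54: delay_min < 119 AND origin IN ('ATL', 'LAX', 'DEN') → -6522
flight=S57: delay_min < 186 OR load_pct BETWEEN 69 AND 85 → 1190
flight=S65: delay_min < 186 OR load_pct BETWEEN 69 AND 85 → 3862
flight=S70: delay_min < 186 OR load_pct BETWEEN 69 AND 85 → 2343
flight=S84: delay_min < 186 OR load_pct BETWEEN 69 AND 85 → 1347
flight=S86: delay_min < 119 AND origin IN ('ATL', 'LAX', 'DEN') → -3094
flight=S92: delay_min < 186 OR load_pct BETWEEN 69 AND 85 → 3650
flight=S94: delay_min < 235 → 2489
flight=S95: delay_min < 235 → 2990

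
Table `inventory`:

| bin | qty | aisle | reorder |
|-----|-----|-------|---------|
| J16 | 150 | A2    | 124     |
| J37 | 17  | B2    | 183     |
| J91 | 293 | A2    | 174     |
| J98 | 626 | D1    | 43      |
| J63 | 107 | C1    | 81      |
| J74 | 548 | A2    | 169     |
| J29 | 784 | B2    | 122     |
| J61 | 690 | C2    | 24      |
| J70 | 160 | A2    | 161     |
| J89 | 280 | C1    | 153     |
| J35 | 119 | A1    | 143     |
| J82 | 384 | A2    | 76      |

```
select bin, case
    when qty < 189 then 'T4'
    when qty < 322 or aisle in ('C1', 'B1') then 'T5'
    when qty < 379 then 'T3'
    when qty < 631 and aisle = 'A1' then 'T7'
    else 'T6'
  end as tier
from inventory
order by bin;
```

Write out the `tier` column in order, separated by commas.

bin=J16: qty < 189 → T4
bin=J29: ELSE → T6
bin=J35: qty < 189 → T4
bin=J37: qty < 189 → T4
bin=J61: ELSE → T6
bin=J63: qty < 189 → T4
bin=J70: qty < 189 → T4
bin=J74: ELSE → T6
bin=J82: ELSE → T6
bin=J89: qty < 322 or aisle in ('C1', 'B1') → T5
bin=J91: qty < 322 or aisle in ('C1', 'B1') → T5
bin=J98: ELSE → T6

T4, T6, T4, T4, T6, T4, T4, T6, T6, T5, T5, T6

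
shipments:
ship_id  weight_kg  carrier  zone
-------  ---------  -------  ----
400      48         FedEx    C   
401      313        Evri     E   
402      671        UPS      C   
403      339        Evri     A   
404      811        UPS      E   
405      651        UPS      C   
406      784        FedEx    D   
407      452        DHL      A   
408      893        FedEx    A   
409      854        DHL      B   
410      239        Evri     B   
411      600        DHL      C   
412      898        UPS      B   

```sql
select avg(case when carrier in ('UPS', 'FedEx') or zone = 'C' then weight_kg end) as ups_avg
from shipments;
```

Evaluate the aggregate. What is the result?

ship_id=400: ✓ → 48
ship_id=401: ✗
ship_id=402: ✓ → 671
ship_id=403: ✗
ship_id=404: ✓ → 811
ship_id=405: ✓ → 651
ship_id=406: ✓ → 784
ship_id=407: ✗
ship_id=408: ✓ → 893
ship_id=409: ✗
ship_id=410: ✗
ship_id=411: ✓ → 600
ship_id=412: ✓ → 898
ups_avg = (48 + 671 + 811 + 651 + 784 + 893 + 600 + 898) / 8 = 669.5

669.5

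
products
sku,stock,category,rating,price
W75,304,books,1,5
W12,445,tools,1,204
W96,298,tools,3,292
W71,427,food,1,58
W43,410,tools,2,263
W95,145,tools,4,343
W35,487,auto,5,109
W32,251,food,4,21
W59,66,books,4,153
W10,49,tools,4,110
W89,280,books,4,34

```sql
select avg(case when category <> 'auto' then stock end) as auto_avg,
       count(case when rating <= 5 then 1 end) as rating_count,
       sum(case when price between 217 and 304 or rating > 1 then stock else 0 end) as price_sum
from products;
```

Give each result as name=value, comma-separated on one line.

[auto_avg: category <> 'auto']
sku=W75: ✓ → 304
sku=W12: ✓ → 445
sku=W96: ✓ → 298
sku=W71: ✓ → 427
sku=W43: ✓ → 410
sku=W95: ✓ → 145
sku=W35: ✗
sku=W32: ✓ → 251
sku=W59: ✓ → 66
sku=W10: ✓ → 49
sku=W89: ✓ → 280
auto_avg = (304 + 445 + 298 + 427 + 410 + 145 + 251 + 66 + 49 + 280) / 10 = 267.5
—
[rating_count: rating <= 5]
sku=W75: ✓ → 1
sku=W12: ✓ → 1
sku=W96: ✓ → 1
sku=W71: ✓ → 1
sku=W43: ✓ → 1
sku=W95: ✓ → 1
sku=W35: ✓ → 1
sku=W32: ✓ → 1
sku=W59: ✓ → 1
sku=W10: ✓ → 1
sku=W89: ✓ → 1
rating_count = COUNT(1, 1, 1, 1, 1, 1, 1, 1, 1, 1, 1) = 11
—
[price_sum: price between 217 and 304 or rating > 1]
sku=W75: ✗
sku=W12: ✗
sku=W96: ✓ → 298
sku=W71: ✗
sku=W43: ✓ → 410
sku=W95: ✓ → 145
sku=W35: ✓ → 487
sku=W32: ✓ → 251
sku=W59: ✓ → 66
sku=W10: ✓ → 49
sku=W89: ✓ → 280
price_sum = 298 + 410 + 145 + 487 + 251 + 66 + 49 + 280 = 1986

auto_avg=267.5, rating_count=11, price_sum=1986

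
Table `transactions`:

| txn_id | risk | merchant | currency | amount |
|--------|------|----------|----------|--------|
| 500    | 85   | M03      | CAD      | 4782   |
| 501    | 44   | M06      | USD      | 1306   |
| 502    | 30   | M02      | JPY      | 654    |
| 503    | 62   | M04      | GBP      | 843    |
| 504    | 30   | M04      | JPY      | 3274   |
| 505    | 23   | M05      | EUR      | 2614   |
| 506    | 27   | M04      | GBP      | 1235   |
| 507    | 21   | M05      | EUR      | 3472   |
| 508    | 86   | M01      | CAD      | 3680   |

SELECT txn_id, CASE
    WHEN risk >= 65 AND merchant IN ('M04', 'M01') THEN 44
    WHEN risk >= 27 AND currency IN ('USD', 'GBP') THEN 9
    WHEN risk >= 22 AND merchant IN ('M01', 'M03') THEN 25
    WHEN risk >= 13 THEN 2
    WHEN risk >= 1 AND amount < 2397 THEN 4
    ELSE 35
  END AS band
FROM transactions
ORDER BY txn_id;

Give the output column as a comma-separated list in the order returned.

25, 9, 2, 9, 2, 2, 9, 2, 44

txn_id=500: risk >= 22 AND merchant IN ('M01', 'M03') → 25
txn_id=501: risk >= 27 AND currency IN ('USD', 'GBP') → 9
txn_id=502: risk >= 13 → 2
txn_id=503: risk >= 27 AND currency IN ('USD', 'GBP') → 9
txn_id=504: risk >= 13 → 2
txn_id=505: risk >= 13 → 2
txn_id=506: risk >= 27 AND currency IN ('USD', 'GBP') → 9
txn_id=507: risk >= 13 → 2
txn_id=508: risk >= 65 AND merchant IN ('M04', 'M01') → 44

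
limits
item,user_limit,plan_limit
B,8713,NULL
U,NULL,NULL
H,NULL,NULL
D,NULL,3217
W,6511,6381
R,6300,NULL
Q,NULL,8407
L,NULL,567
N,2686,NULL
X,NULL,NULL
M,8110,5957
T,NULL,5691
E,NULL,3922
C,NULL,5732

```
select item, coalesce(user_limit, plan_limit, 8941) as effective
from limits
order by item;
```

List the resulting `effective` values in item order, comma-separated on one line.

item=B: user_limit=8713 → 8713
item=C: user_limit=NULL, plan_limit=5732 → 5732
item=D: user_limit=NULL, plan_limit=3217 → 3217
item=E: user_limit=NULL, plan_limit=3922 → 3922
item=H: user_limit=NULL, plan_limit=NULL, → literal 8941 → 8941
item=L: user_limit=NULL, plan_limit=567 → 567
item=M: user_limit=8110 → 8110
item=N: user_limit=2686 → 2686
item=Q: user_limit=NULL, plan_limit=8407 → 8407
item=R: user_limit=6300 → 6300
item=T: user_limit=NULL, plan_limit=5691 → 5691
item=U: user_limit=NULL, plan_limit=NULL, → literal 8941 → 8941
item=W: user_limit=6511 → 6511
item=X: user_limit=NULL, plan_limit=NULL, → literal 8941 → 8941

8713, 5732, 3217, 3922, 8941, 567, 8110, 2686, 8407, 6300, 5691, 8941, 6511, 8941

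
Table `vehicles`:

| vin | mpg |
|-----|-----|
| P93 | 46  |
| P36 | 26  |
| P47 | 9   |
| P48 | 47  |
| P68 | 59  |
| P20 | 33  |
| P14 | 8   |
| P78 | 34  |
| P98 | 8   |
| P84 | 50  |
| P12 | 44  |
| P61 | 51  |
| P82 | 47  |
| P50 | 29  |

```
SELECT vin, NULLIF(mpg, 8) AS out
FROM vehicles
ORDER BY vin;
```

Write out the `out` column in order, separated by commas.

vin=P12: mpg=44 vs 8: differ → 44
vin=P14: mpg=8 vs 8: equal → NULL
vin=P20: mpg=33 vs 8: differ → 33
vin=P36: mpg=26 vs 8: differ → 26
vin=P47: mpg=9 vs 8: differ → 9
vin=P48: mpg=47 vs 8: differ → 47
vin=P50: mpg=29 vs 8: differ → 29
vin=P61: mpg=51 vs 8: differ → 51
vin=P68: mpg=59 vs 8: differ → 59
vin=P78: mpg=34 vs 8: differ → 34
vin=P82: mpg=47 vs 8: differ → 47
vin=P84: mpg=50 vs 8: differ → 50
vin=P93: mpg=46 vs 8: differ → 46
vin=P98: mpg=8 vs 8: equal → NULL

44, NULL, 33, 26, 9, 47, 29, 51, 59, 34, 47, 50, 46, NULL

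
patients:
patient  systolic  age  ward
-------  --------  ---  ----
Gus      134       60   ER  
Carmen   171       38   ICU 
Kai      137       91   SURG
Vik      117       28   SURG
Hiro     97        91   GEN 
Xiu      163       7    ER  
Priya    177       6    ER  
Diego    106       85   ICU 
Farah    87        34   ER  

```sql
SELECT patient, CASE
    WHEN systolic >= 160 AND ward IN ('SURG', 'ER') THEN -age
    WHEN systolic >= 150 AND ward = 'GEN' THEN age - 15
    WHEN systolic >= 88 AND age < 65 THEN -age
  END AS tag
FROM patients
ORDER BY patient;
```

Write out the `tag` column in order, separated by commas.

patient=Carmen: systolic >= 88 AND age < 65 → -38
patient=Diego: (no match → NULL) → NULL
patient=Farah: (no match → NULL) → NULL
patient=Gus: systolic >= 88 AND age < 65 → -60
patient=Hiro: (no match → NULL) → NULL
patient=Kai: (no match → NULL) → NULL
patient=Priya: systolic >= 160 AND ward IN ('SURG', 'ER') → -6
patient=Vik: systolic >= 88 AND age < 65 → -28
patient=Xiu: systolic >= 160 AND ward IN ('SURG', 'ER') → -7

-38, NULL, NULL, -60, NULL, NULL, -6, -28, -7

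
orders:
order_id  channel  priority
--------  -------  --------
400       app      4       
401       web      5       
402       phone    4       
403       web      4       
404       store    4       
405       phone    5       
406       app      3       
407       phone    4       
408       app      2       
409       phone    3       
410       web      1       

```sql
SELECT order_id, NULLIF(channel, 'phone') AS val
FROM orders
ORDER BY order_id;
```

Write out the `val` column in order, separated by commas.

order_id=400: channel=app vs phone: differ → app
order_id=401: channel=web vs phone: differ → web
order_id=402: channel=phone vs phone: equal → NULL
order_id=403: channel=web vs phone: differ → web
order_id=404: channel=store vs phone: differ → store
order_id=405: channel=phone vs phone: equal → NULL
order_id=406: channel=app vs phone: differ → app
order_id=407: channel=phone vs phone: equal → NULL
order_id=408: channel=app vs phone: differ → app
order_id=409: channel=phone vs phone: equal → NULL
order_id=410: channel=web vs phone: differ → web

app, web, NULL, web, store, NULL, app, NULL, app, NULL, web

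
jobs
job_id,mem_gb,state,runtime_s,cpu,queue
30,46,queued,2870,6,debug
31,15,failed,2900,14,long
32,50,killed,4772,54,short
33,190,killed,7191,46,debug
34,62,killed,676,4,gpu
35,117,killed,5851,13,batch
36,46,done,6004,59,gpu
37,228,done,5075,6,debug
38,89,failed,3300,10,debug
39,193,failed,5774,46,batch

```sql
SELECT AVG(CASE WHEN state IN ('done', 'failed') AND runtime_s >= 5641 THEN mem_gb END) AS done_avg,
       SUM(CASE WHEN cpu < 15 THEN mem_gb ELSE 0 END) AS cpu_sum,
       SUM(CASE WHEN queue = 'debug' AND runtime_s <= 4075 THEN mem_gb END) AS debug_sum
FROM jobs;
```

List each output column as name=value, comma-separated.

[done_avg: state IN ('done', 'failed') AND runtime_s >= 5641]
job_id=30: ✗
job_id=31: ✗
job_id=32: ✗
job_id=33: ✗
job_id=34: ✗
job_id=35: ✗
job_id=36: ✓ → 46
job_id=37: ✗
job_id=38: ✗
job_id=39: ✓ → 193
done_avg = (46 + 193) / 2 = 119.5
—
[cpu_sum: cpu < 15]
job_id=30: ✓ → 46
job_id=31: ✓ → 15
job_id=32: ✗
job_id=33: ✗
job_id=34: ✓ → 62
job_id=35: ✓ → 117
job_id=36: ✗
job_id=37: ✓ → 228
job_id=38: ✓ → 89
job_id=39: ✗
cpu_sum = 46 + 15 + 62 + 117 + 228 + 89 = 557
—
[debug_sum: queue = 'debug' AND runtime_s <= 4075]
job_id=30: ✓ → 46
job_id=31: ✗
job_id=32: ✗
job_id=33: ✗
job_id=34: ✗
job_id=35: ✗
job_id=36: ✗
job_id=37: ✗
job_id=38: ✓ → 89
job_id=39: ✗
debug_sum = 46 + 89 = 135

done_avg=119.5, cpu_sum=557, debug_sum=135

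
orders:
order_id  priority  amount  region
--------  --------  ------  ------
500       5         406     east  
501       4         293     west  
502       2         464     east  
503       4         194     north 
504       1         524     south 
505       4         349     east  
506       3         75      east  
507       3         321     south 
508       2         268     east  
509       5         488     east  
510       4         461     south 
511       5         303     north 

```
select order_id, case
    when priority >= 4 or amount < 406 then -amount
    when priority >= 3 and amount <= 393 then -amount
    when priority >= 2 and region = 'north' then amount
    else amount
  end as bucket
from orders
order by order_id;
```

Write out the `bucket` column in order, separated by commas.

order_id=500: priority >= 4 or amount < 406 → -406
order_id=501: priority >= 4 or amount < 406 → -293
order_id=502: ELSE → 464
order_id=503: priority >= 4 or amount < 406 → -194
order_id=504: ELSE → 524
order_id=505: priority >= 4 or amount < 406 → -349
order_id=506: priority >= 4 or amount < 406 → -75
order_id=507: priority >= 4 or amount < 406 → -321
order_id=508: priority >= 4 or amount < 406 → -268
order_id=509: priority >= 4 or amount < 406 → -488
order_id=510: priority >= 4 or amount < 406 → -461
order_id=511: priority >= 4 or amount < 406 → -303

-406, -293, 464, -194, 524, -349, -75, -321, -268, -488, -461, -303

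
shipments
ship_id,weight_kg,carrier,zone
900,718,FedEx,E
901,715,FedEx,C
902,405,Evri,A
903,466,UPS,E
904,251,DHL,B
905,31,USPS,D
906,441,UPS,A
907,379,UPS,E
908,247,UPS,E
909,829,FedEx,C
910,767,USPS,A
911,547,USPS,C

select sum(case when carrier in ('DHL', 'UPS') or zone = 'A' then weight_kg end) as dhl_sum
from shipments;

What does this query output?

ship_id=900: ✗
ship_id=901: ✗
ship_id=902: ✓ → 405
ship_id=903: ✓ → 466
ship_id=904: ✓ → 251
ship_id=905: ✗
ship_id=906: ✓ → 441
ship_id=907: ✓ → 379
ship_id=908: ✓ → 247
ship_id=909: ✗
ship_id=910: ✓ → 767
ship_id=911: ✗
dhl_sum = 405 + 466 + 251 + 441 + 379 + 247 + 767 = 2956

2956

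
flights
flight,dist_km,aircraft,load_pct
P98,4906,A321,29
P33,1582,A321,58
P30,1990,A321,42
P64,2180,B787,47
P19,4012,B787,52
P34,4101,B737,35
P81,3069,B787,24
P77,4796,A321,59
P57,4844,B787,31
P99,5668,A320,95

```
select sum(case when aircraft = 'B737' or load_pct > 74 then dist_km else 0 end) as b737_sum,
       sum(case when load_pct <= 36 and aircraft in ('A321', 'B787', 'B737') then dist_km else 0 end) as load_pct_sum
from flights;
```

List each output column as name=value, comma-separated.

[b737_sum: aircraft = 'B737' or load_pct > 74]
flight=P98: ✗
flight=P33: ✗
flight=P30: ✗
flight=P64: ✗
flight=P19: ✗
flight=P34: ✓ → 4101
flight=P81: ✗
flight=P77: ✗
flight=P57: ✗
flight=P99: ✓ → 5668
b737_sum = 4101 + 5668 = 9769
—
[load_pct_sum: load_pct <= 36 and aircraft in ('A321', 'B787', 'B737')]
flight=P98: ✓ → 4906
flight=P33: ✗
flight=P30: ✗
flight=P64: ✗
flight=P19: ✗
flight=P34: ✓ → 4101
flight=P81: ✓ → 3069
flight=P77: ✗
flight=P57: ✓ → 4844
flight=P99: ✗
load_pct_sum = 4906 + 4101 + 3069 + 4844 = 16920

b737_sum=9769, load_pct_sum=16920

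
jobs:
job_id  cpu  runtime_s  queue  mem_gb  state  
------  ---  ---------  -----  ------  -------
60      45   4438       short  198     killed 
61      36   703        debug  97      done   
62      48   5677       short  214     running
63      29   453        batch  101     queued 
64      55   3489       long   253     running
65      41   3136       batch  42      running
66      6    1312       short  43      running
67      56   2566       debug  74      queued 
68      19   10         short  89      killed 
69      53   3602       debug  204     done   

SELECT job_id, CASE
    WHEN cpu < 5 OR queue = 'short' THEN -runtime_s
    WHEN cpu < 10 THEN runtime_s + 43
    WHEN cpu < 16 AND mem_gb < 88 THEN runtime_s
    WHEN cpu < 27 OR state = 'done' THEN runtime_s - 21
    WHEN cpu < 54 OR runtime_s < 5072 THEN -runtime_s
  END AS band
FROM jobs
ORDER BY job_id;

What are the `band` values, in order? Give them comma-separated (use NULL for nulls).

job_id=60: cpu < 5 OR queue = 'short' → -4438
job_id=61: cpu < 27 OR state = 'done' → 682
job_id=62: cpu < 5 OR queue = 'short' → -5677
job_id=63: cpu < 54 OR runtime_s < 5072 → -453
job_id=64: cpu < 54 OR runtime_s < 5072 → -3489
job_id=65: cpu < 54 OR runtime_s < 5072 → -3136
job_id=66: cpu < 5 OR queue = 'short' → -1312
job_id=67: cpu < 54 OR runtime_s < 5072 → -2566
job_id=68: cpu < 5 OR queue = 'short' → -10
job_id=69: cpu < 27 OR state = 'done' → 3581

-4438, 682, -5677, -453, -3489, -3136, -1312, -2566, -10, 3581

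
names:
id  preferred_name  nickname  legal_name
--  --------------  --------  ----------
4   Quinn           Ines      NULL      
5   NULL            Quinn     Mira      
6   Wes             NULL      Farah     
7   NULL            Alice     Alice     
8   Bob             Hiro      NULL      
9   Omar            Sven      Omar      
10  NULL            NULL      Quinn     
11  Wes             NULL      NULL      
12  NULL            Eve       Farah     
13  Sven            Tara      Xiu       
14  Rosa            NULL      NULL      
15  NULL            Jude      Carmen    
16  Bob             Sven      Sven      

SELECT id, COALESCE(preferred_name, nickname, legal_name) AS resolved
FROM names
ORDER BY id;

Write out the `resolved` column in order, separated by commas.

id=4: preferred_name=Quinn → Quinn
id=5: preferred_name=NULL, nickname=Quinn → Quinn
id=6: preferred_name=Wes → Wes
id=7: preferred_name=NULL, nickname=Alice → Alice
id=8: preferred_name=Bob → Bob
id=9: preferred_name=Omar → Omar
id=10: preferred_name=NULL, nickname=NULL, legal_name=Quinn → Quinn
id=11: preferred_name=Wes → Wes
id=12: preferred_name=NULL, nickname=Eve → Eve
id=13: preferred_name=Sven → Sven
id=14: preferred_name=Rosa → Rosa
id=15: preferred_name=NULL, nickname=Jude → Jude
id=16: preferred_name=Bob → Bob

Quinn, Quinn, Wes, Alice, Bob, Omar, Quinn, Wes, Eve, Sven, Rosa, Jude, Bob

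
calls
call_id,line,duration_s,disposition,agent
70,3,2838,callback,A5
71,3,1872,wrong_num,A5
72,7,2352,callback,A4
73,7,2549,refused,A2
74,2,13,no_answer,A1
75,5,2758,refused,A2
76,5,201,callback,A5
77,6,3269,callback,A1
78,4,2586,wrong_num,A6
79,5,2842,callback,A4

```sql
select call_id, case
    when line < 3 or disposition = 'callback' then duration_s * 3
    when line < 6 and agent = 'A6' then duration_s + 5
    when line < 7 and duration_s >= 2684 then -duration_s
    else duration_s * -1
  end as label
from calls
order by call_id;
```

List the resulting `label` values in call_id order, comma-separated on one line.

8514, -1872, 7056, -2549, 39, -2758, 603, 9807, 2591, 8526

call_id=70: line < 3 or disposition = 'callback' → 8514
call_id=71: ELSE → -1872
call_id=72: line < 3 or disposition = 'callback' → 7056
call_id=73: ELSE → -2549
call_id=74: line < 3 or disposition = 'callback' → 39
call_id=75: line < 7 and duration_s >= 2684 → -2758
call_id=76: line < 3 or disposition = 'callback' → 603
call_id=77: line < 3 or disposition = 'callback' → 9807
call_id=78: line < 6 and agent = 'A6' → 2591
call_id=79: line < 3 or disposition = 'callback' → 8526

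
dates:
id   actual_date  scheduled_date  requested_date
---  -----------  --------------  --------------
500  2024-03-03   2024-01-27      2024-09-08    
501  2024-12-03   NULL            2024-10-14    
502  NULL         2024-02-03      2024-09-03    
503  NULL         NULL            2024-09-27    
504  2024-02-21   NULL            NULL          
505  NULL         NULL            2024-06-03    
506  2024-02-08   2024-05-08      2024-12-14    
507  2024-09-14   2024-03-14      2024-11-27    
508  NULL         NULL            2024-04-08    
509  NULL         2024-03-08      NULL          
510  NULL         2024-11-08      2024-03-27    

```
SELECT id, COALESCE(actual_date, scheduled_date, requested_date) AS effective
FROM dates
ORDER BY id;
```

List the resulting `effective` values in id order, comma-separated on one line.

2024-03-03, 2024-12-03, 2024-02-03, 2024-09-27, 2024-02-21, 2024-06-03, 2024-02-08, 2024-09-14, 2024-04-08, 2024-03-08, 2024-11-08

id=500: actual_date=2024-03-03 → 2024-03-03
id=501: actual_date=2024-12-03 → 2024-12-03
id=502: actual_date=NULL, scheduled_date=2024-02-03 → 2024-02-03
id=503: actual_date=NULL, scheduled_date=NULL, requested_date=2024-09-27 → 2024-09-27
id=504: actual_date=2024-02-21 → 2024-02-21
id=505: actual_date=NULL, scheduled_date=NULL, requested_date=2024-06-03 → 2024-06-03
id=506: actual_date=2024-02-08 → 2024-02-08
id=507: actual_date=2024-09-14 → 2024-09-14
id=508: actual_date=NULL, scheduled_date=NULL, requested_date=2024-04-08 → 2024-04-08
id=509: actual_date=NULL, scheduled_date=2024-03-08 → 2024-03-08
id=510: actual_date=NULL, scheduled_date=2024-11-08 → 2024-11-08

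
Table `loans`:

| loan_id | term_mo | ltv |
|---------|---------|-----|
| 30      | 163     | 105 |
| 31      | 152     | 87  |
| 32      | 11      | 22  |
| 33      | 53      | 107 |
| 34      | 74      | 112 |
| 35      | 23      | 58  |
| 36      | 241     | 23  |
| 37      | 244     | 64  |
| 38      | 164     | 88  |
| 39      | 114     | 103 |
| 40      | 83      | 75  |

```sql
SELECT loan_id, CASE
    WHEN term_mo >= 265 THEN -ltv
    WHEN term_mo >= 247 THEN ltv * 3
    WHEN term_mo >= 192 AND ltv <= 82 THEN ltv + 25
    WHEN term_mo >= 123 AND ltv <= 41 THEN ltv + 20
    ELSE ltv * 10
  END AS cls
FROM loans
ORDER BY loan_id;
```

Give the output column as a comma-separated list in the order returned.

1050, 870, 220, 1070, 1120, 580, 48, 89, 880, 1030, 750

loan_id=30: ELSE → 1050
loan_id=31: ELSE → 870
loan_id=32: ELSE → 220
loan_id=33: ELSE → 1070
loan_id=34: ELSE → 1120
loan_id=35: ELSE → 580
loan_id=36: term_mo >= 192 AND ltv <= 82 → 48
loan_id=37: term_mo >= 192 AND ltv <= 82 → 89
loan_id=38: ELSE → 880
loan_id=39: ELSE → 1030
loan_id=40: ELSE → 750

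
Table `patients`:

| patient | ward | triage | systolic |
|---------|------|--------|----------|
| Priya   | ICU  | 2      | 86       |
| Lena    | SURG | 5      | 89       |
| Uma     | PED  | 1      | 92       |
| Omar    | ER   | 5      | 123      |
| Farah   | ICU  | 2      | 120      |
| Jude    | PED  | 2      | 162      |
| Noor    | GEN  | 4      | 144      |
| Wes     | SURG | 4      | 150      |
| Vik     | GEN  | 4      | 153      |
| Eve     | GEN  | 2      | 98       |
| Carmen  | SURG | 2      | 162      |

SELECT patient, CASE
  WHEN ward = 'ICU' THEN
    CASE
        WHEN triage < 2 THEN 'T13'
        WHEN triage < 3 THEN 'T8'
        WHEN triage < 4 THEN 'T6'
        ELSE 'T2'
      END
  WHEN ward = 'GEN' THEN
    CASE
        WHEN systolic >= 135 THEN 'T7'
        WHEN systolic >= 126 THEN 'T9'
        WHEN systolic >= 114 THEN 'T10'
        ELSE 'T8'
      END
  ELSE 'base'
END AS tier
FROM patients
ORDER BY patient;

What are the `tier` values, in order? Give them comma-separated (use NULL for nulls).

patient=Carmen: ward='SURG' → outer ELSE → base
patient=Eve: ward='GEN' → inner[ELSE] → T8
patient=Farah: ward='ICU' → inner[triage < 3] → T8
patient=Jude: ward='PED' → outer ELSE → base
patient=Lena: ward='SURG' → outer ELSE → base
patient=Noor: ward='GEN' → inner[systolic >= 135] → T7
patient=Omar: ward='ER' → outer ELSE → base
patient=Priya: ward='ICU' → inner[triage < 3] → T8
patient=Uma: ward='PED' → outer ELSE → base
patient=Vik: ward='GEN' → inner[systolic >= 135] → T7
patient=Wes: ward='SURG' → outer ELSE → base

base, T8, T8, base, base, T7, base, T8, base, T7, base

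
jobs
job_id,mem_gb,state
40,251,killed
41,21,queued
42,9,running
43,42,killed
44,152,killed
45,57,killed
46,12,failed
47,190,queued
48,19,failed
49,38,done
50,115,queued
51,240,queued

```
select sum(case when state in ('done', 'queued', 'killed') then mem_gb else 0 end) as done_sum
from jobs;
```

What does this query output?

1106

job_id=40: ✓ → 251
job_id=41: ✓ → 21
job_id=42: ✗
job_id=43: ✓ → 42
job_id=44: ✓ → 152
job_id=45: ✓ → 57
job_id=46: ✗
job_id=47: ✓ → 190
job_id=48: ✗
job_id=49: ✓ → 38
job_id=50: ✓ → 115
job_id=51: ✓ → 240
done_sum = 251 + 21 + 42 + 152 + 57 + 190 + 38 + 115 + 240 = 1106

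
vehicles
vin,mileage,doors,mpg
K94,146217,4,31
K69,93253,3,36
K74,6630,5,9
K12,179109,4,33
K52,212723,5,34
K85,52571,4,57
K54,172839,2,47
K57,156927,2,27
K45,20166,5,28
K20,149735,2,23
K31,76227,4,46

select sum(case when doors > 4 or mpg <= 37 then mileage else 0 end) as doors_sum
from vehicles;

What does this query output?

vin=K94: ✓ → 146217
vin=K69: ✓ → 93253
vin=K74: ✓ → 6630
vin=K12: ✓ → 179109
vin=K52: ✓ → 212723
vin=K85: ✗
vin=K54: ✗
vin=K57: ✓ → 156927
vin=K45: ✓ → 20166
vin=K20: ✓ → 149735
vin=K31: ✗
doors_sum = 146217 + 93253 + 6630 + 179109 + 212723 + 156927 + 20166 + 149735 = 964760

964760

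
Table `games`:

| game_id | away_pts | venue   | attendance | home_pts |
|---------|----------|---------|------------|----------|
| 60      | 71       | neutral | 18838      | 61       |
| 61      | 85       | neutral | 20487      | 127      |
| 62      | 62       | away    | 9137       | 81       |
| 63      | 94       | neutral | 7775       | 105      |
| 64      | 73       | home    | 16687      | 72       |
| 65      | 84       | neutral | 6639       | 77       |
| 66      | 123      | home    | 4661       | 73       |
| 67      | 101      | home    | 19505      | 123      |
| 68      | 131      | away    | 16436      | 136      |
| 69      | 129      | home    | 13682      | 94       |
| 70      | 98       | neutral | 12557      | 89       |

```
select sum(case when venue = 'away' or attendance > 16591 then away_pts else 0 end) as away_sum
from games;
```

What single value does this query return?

523

game_id=60: ✓ → 71
game_id=61: ✓ → 85
game_id=62: ✓ → 62
game_id=63: ✗
game_id=64: ✓ → 73
game_id=65: ✗
game_id=66: ✗
game_id=67: ✓ → 101
game_id=68: ✓ → 131
game_id=69: ✗
game_id=70: ✗
away_sum = 71 + 85 + 62 + 73 + 101 + 131 = 523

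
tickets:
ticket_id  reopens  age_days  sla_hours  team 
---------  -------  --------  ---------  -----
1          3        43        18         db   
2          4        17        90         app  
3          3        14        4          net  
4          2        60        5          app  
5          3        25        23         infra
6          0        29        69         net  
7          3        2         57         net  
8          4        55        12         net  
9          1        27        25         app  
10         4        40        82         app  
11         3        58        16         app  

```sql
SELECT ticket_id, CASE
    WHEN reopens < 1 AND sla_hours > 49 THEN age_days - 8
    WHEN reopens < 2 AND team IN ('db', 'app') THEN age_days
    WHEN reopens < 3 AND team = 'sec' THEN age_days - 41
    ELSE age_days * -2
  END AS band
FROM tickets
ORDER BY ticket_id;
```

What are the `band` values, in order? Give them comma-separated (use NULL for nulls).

-86, -34, -28, -120, -50, 21, -4, -110, 27, -80, -116

ticket_id=1: ELSE → -86
ticket_id=2: ELSE → -34
ticket_id=3: ELSE → -28
ticket_id=4: ELSE → -120
ticket_id=5: ELSE → -50
ticket_id=6: reopens < 1 AND sla_hours > 49 → 21
ticket_id=7: ELSE → -4
ticket_id=8: ELSE → -110
ticket_id=9: reopens < 2 AND team IN ('db', 'app') → 27
ticket_id=10: ELSE → -80
ticket_id=11: ELSE → -116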